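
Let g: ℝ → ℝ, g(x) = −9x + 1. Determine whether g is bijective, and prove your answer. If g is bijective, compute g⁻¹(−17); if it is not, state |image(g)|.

Suppose g(u) = g(v). Then −9u + 1 = −9v + 1, hence −9u = −9v, so u = v.
For any y ∈ ℝ, x = (y − 1)/(−9) satisfies g(x) = y.
Therefore g is bijective.
Since g is bijective, we compute g⁻¹(−17) = (−17 − 1)/(−9) = 2.

2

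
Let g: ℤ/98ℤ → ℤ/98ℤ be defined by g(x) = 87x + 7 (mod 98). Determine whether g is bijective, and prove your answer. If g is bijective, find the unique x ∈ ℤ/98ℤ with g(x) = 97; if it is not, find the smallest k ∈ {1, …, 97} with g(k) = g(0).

If g(s) = g(t), then 87s ≡ 87t (mod 98). Because gcd(87, 98) = 1, we may cancel 87 to get s ≡ t (mod 98).
We now compute 87⁻¹ mod 98 explicitly. Euclid's algorithm: 98 = 1·87 + 11, 87 = 7·11 + 10, 11 = 1·10 + 1; back-substituting gives 1 = 89·87 − 79·98, so 87⁻¹ ≡ 89 (mod 98).
For any y ∈ ℤ/98ℤ, x = 89(y − 7) mod 98 satisfies g(x) = 87·89(y − 7) + 7 ≡ y (since 87·89 ≡ 1 mod 98). So every y has a preimage.
Thus g is bijective.
Since g is bijective, we find g⁻¹(97): we need 87x ≡ 97 − 7 ≡ 90 (mod 98). Using 87⁻¹ = 89: x ≡ 89·90 = 8010 = 81·98 + 72, so x = 72.
Check: g(72) = 87·72 + 7 = 6271 = 63·98 + 97 ≡ 97 (mod 98).

72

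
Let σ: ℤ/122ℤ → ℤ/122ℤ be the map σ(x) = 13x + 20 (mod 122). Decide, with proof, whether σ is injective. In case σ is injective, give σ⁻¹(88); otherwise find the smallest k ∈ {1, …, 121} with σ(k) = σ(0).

24

By definition, injectivity means: for all a, b in the domain, σ(a) = σ(b) implies a = b.
If σ(a) = σ(b), then 13a ≡ 13b (mod 122). Because gcd(13, 122) = 1, we may cancel 13 to get a ≡ b (mod 122).
Hence σ is injective.
We now compute 13⁻¹ mod 122 explicitly. Euclid's algorithm: 122 = 9·13 + 5, 13 = 2·5 + 3, 5 = 1·3 + 2, 3 = 1·2 + 1; back-substituting gives 1 = 47·13 − 5·122, so 13⁻¹ ≡ 47 (mod 122).
Since σ is injective, we compute σ⁻¹(88): solve 13x + 20 ≡ 88 (mod 122), i.e. 13x ≡ 68 (mod 122).
Multiplying by 13⁻¹ = 47 gives x ≡ 47·68 = 3196 = 26·122 + 24 ≡ 24 (mod 122).
Check: σ(24) = 13·24 + 20 = 332 = 2·122 + 88 ≡ 88 (mod 122).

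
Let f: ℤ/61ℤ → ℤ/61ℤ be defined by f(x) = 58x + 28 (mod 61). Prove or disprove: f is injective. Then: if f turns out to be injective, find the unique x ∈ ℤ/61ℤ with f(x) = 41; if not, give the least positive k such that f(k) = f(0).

16

Suppose f(x_1) = f(x_2) in ℤ/61ℤ. Then 58x_1 + 28 ≡ 58x_2 + 28 (mod 61), therefore 58(x_1 − x_2) ≡ 0 (mod 61).
Since gcd(58, 61) = 1, 58 is invertible modulo 61, hence x_1 − x_2 ≡ 0 (mod 61), i.e. x_1 = x_2.
Hence f is injective.
We now compute 58⁻¹ mod 61 explicitly. Euclid's algorithm: 61 = 1·58 + 3, 58 = 19·3 + 1; back-substituting gives 1 = 20·58 − 19·61, so 58⁻¹ ≡ 20 (mod 61).
Since f is injective, we compute f⁻¹(41): solve 58x + 28 ≡ 41 (mod 61), i.e. 58x ≡ 13 (mod 61).
Multiplying by 58⁻¹ = 20 gives x ≡ 20·13 = 260 = 4·61 + 16 ≡ 16 (mod 61).
Check: f(16) = 58·16 + 28 = 956 = 15·61 + 41 ≡ 41 (mod 61).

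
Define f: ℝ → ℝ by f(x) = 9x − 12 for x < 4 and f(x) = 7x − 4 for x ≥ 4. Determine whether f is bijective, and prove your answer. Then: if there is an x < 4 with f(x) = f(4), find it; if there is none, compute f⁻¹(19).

31/9

Both pieces are strictly increasing (slopes 9 and 7), so each is injective on its own interval.
The left piece maps (−∞, 4) onto (−∞, 24); the right piece maps [4, ∞) onto [24, ∞).
Since 24 = 24, the images partition ℝ: f is injective and surjective, hence bijective.
Because the two images are disjoint, no x < 4 has f(x) = f(4), so we compute f⁻¹(19): 19 lies in (−∞, 24), so solve 9x − 12 = 19: x = (19 + 12)/9 = 31/9.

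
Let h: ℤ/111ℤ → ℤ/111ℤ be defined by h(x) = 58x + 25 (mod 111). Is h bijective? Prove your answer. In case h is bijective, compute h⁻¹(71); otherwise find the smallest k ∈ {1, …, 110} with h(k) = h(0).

Suppose h(s) = h(t) in ℤ/111ℤ. Then 58s + 25 ≡ 58t + 25 (mod 111), therefore 58(s − t) ≡ 0 (mod 111).
Since gcd(58, 111) = 1, 58 is invertible modulo 111, therefore s − t ≡ 0 (mod 111), i.e. s = t.
We now compute 58⁻¹ mod 111 explicitly. Euclid's algorithm: 111 = 1·58 + 53, 58 = 1·53 + 5, 53 = 10·5 + 3, 5 = 1·3 + 2, 3 = 1·2 + 1; back-substituting gives 1 = 67·58 − 35·111, so 58⁻¹ ≡ 67 (mod 111).
For any y ∈ ℤ/111ℤ, x = 67(y − 25) mod 111 satisfies h(x) = 58·67(y − 25) + 25 ≡ y (since 58·67 ≡ 1 mod 111). So every y has a preimage.
Thus h is bijective.
Since h is bijective, we find h⁻¹(71): we need 58x ≡ 71 − 25 ≡ 46 (mod 111). Using 58⁻¹ = 67: x ≡ 67·46 = 3082 = 27·111 + 85, so x = 85.
Check: h(85) = 58·85 + 25 = 4955 = 44·111 + 71 ≡ 71 (mod 111).

85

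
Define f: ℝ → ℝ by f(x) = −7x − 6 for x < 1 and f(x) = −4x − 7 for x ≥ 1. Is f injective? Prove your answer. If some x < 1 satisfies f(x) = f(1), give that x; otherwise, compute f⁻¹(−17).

5/7

Both pieces are strictly decreasing (slopes −7 and −4), so each is injective on its own interval.
The left piece maps (−∞, 1) onto (−13, ∞); the right piece maps [1, ∞) onto (−∞, −11].
These images overlap. In particular f(1) = −11 (right piece), and solving −7x − 6 = −11 on the left piece gives x = 5/7 < 1.
So f(5/7) = f(1) with 5/7 ≠ 1, and f is not injective. This x = 5/7 is the requested value below 1.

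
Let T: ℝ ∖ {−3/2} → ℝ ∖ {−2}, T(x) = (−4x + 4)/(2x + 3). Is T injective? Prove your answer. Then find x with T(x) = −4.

-4

Suppose T(u) = T(v). Cross-multiplying: (−4u + 4)(2v + 3) = (−4v + 4)(2u + 3).
Expanding both sides and cancelling the symmetric terms leaves −20·(u − v) = 0. Since −20 ≠ 0, u = v. Hence T is injective.
Solving T(x) = −4: cross-multiplying gives −4x + 4 = −4(2x + 3), which rearranges to 4x = −16, so x = −4.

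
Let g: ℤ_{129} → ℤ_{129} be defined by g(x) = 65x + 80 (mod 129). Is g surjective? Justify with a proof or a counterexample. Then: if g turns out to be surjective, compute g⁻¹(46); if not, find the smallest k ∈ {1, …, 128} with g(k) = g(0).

61

Since gcd(65, 129) = 1, 65 is invertible modulo 129. Euclid's algorithm: 129 = 1·65 + 64, 65 = 1·64 + 1; back-substituting gives 1 = 2·65 − 1·129, so 65⁻¹ ≡ 2 (mod 129).
Then y ↦ 2(y − 80) is a two-sided inverse to g, so every y ∈ ℤ_{129} has a preimage.
Thus g is surjective.
Since g is surjective, we find g⁻¹(46): we need 65x ≡ 46 − 80 ≡ 95 (mod 129). Using 65⁻¹ = 2: x ≡ 2·95 = 190 = 1·129 + 61, so x = 61.
Check: g(61) = 65·61 + 80 = 4045 = 31·129 + 46 ≡ 46 (mod 129).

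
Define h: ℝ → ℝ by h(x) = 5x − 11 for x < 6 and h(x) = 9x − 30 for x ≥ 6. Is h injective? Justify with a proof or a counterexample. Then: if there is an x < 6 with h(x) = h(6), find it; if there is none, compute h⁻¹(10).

21/5

Both pieces are strictly increasing (slopes 5 and 9), so each is injective on its own interval.
The left piece maps (−∞, 6) onto (−∞, 19); the right piece maps [6, ∞) onto [24, ∞).
These images are disjoint, so no value is attained by both pieces. Therefore h is injective.
Because the two images are disjoint, no x < 6 has h(x) = h(6), so we compute h⁻¹(10): 10 lies in (−∞, 19), so solve 5x − 11 = 10: x = (10 + 11)/5 = 21/5.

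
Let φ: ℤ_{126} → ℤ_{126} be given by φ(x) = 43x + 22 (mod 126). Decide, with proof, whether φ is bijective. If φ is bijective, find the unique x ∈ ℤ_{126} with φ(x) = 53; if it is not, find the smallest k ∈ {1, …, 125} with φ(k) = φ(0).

115

If φ(a) = φ(b), then 43a ≡ 43b (mod 126). Because gcd(43, 126) = 1, we may cancel 43 to get a ≡ b (mod 126).
We now compute 43⁻¹ mod 126 explicitly. Euclid's algorithm: 126 = 2·43 + 40, 43 = 1·40 + 3, 40 = 13·3 + 1; back-substituting gives 1 = 85·43 − 29·126, so 43⁻¹ ≡ 85 (mod 126).
For any y ∈ ℤ_{126}, x = 85(y − 22) mod 126 satisfies φ(x) = 43·85(y − 22) + 22 ≡ y (since 43·85 ≡ 1 mod 126). So every y has a preimage.
Hence φ is bijective.
Since φ is bijective, we find φ⁻¹(53): we need 43x ≡ 53 − 22 ≡ 31 (mod 126). Using 43⁻¹ = 85: x ≡ 85·31 = 2635 = 20·126 + 115, so x = 115.
Check: φ(115) = 43·115 + 22 = 4967 = 39·126 + 53 ≡ 53 (mod 126).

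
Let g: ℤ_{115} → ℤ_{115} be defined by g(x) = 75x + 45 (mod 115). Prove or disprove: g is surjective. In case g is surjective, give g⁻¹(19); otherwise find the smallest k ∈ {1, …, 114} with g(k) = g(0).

By definition, surjectivity means every element of the codomain has a preimage under g.
Since gcd(75, 115) = 5, we have 75x ≡ 0 (mod 5) for all x, so g(x) ≡ 0 (mod 5).
But 1 ≢ 0 (mod 5), so 1 ∈ ℤ_{115} has no preimage. Therefore g is not surjective.
Since g is not surjective, we find the least positive k with g(k) = g(0): this means 75k ≡ 0 (mod 115), i.e. 115 ∣ 75k. Since gcd(75, 115) = 5, dividing through by 5 this holds exactly when 23 ∣ 15k, and as gcd(15, 23) = 1, exactly when 23 ∣ k.
The smallest positive such k is 23.

23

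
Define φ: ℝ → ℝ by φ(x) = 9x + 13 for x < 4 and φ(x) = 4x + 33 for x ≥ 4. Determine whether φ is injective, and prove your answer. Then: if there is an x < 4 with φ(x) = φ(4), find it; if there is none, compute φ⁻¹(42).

Both pieces are strictly increasing (slopes 9 and 4), so each is injective on its own interval.
The left piece maps (−∞, 4) onto (−∞, 49); the right piece maps [4, ∞) onto [49, ∞).
These images are disjoint, so no value is attained by both pieces. So φ is injective.
Because the two images are disjoint, no x < 4 has φ(x) = φ(4), so we compute φ⁻¹(42): 42 lies in (−∞, 49), so solve 9x + 13 = 42: x = (42 − 13)/9 = 29/9.

29/9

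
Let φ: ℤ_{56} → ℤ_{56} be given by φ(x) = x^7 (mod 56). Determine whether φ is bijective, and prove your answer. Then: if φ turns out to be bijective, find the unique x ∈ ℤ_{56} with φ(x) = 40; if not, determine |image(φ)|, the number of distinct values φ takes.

φ(0) = 0^7 = 0.
φ(14): Repeated squaring mod 56: 14^1 ≡ 14, 14^2 ≡ 14² = 196 ≡ 28, 14^4 ≡ 28² = 784 ≡ 0. Since 7 = 4 + 2 + 1, 14^7 ≡ 0·28·14: 0·28 = 0, then 0·14 = 0. So 14^7 ≡ 0 (mod 56).
So φ(0) = φ(14) = 0 while 0 ≠ 14, hence φ is not injective, hence not bijective.
Since φ is not bijective, we determine |image(φ)|. Computing x^7 mod 56 for each x (by repeated squaring, reducing mod 56 at every step), the values φ(0), φ(1), …, φ(55) are: 0, 1, 16, 3, 32, 5, 48, 7, 8, 9, 24, 11, 40, 13, 0, 15, 16, 17, 32, 19, 48, 21, 8, 23, 24, 25, 40, 27, 0, 29, 16, 31, 32, 33, 48, 35, 8, 37, 24, 39, 40, 41, 0, 43, 16, 45, 32, 47, 48, 49, 8, 51, 24, 53, 40, 55.
The distinct values are {0, 1, 3, 5, 7, 8, 9, 11, 13, 15, 16, 17, 19, 21, 23, 24, 25, 27, 29, 31, 32, 33, 35, 37, 39, 40, 41, 43, 45, 47, 48, 49, 51, 53, 55}; there are 35 of them.

35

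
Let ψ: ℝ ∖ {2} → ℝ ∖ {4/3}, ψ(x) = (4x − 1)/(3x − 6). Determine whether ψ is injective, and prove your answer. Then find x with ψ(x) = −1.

1

Suppose ψ(u) = ψ(v). Cross-multiplying: (4u − 1)(3v − 6) = (4v − 1)(3u − 6).
Expanding both sides and cancelling the symmetric terms leaves −21·(u − v) = 0. Since −21 ≠ 0, u = v. Therefore ψ is injective.
Solving ψ(x) = −1: cross-multiplying gives 4x − 1 = −1(3x − 6), which rearranges to 7x = 7, so x = 1.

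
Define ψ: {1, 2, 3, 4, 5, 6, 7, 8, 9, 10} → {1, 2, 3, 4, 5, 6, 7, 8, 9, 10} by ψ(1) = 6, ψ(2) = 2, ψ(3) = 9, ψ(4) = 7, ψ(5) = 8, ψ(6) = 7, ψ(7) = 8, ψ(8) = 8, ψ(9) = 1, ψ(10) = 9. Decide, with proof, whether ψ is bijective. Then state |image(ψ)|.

6

ψ(4) = 7 = ψ(6) with 4 ≠ 6, so ψ is not injective, hence not bijective.
The image of ψ is {1, 2, 6, 7, 8, 9}, which has 6 elements.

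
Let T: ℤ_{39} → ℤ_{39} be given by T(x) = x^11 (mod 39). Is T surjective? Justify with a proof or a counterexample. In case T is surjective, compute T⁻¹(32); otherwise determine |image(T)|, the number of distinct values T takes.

Computing x^11 mod 39 for each x (by repeated squaring, reducing mod 39 at every step), the values T(0), T(1), …, T(38) are: 0, 1, 20, 9, 10, 8, 24, 28, 5, 3, 4, 32, 12, 13, 14, 33, 22, 23, 21, 37, 2, 18, 16, 17, 6, 25, 26, 27, 7, 35, 36, 34, 11, 15, 31, 29, 30, 19, 38.
Every element of ℤ_{39} appears exactly once in this list, so T is a bijection, and in particular surjective.
Since T is surjective, we read off the preimage of 32 from the same table: T(11) = 32, so T⁻¹(32) = 11.

11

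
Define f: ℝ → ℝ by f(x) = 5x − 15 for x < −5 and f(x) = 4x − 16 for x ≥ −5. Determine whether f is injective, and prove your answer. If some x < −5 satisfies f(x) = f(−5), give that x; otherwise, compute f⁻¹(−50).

-7

Both pieces are strictly increasing (slopes 5 and 4), so each is injective on its own interval.
The left piece maps (−∞, −5) onto (−∞, −40); the right piece maps [−5, ∞) onto [−36, ∞).
These images are disjoint, so no value is attained by both pieces. Therefore f is injective.
Because the two images are disjoint, no x < −5 has f(x) = f(−5), so we compute f⁻¹(−50): −50 lies in (−∞, −40), so solve 5x − 15 = −50: x = (−50 + 15)/5 = −7.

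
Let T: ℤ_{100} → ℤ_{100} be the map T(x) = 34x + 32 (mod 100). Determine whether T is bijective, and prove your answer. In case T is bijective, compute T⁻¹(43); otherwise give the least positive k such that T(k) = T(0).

50

We have gcd(34, 100) = 2 > 1. Taking a = 0 and b = 50: T(0) = 32 and T(50) = 34·50 + 32 = 1732 ≡ 32 (mod 100).
So T(0) = T(50) while 0 ≠ 50, therefore T is not injective, hence not bijective.
Since T is not bijective, we find the least positive k with T(k) = T(0): this means 34k ≡ 0 (mod 100), i.e. 100 ∣ 34k. Since gcd(34, 100) = 2, dividing through by 2 this holds exactly when 50 ∣ 17k, and as gcd(17, 50) = 1, exactly when 50 ∣ k.
The smallest positive such k is 50.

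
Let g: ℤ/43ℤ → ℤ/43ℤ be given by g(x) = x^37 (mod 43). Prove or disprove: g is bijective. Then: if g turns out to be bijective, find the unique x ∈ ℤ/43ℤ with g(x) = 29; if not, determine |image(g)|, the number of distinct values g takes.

Since 43 is prime, the nonzero elements of ℤ/43ℤ form a cyclic group of order 42.
As gcd(37, 42) = 1, raising to the 37th power is a bijection on this group: if a^37 ≡ b^37 then (ab^{−1})^37 = 1, and the only element of order dividing gcd(37, 42) = 1 is 1, so a = b.
With g(0) = 0 this makes g injective on all of ℤ/43ℤ, hence bijective (finite equal-size domain and codomain). In particular g is bijective.
Since g is bijective, we find the preimage of 29. The inverse of x ↦ x^37 on (ℤ/43ℤ)^× is x ↦ x^25, because 37·25 = 925 = 22·42 + 1 ≡ 1 (mod 42) and x^{42} = 1 for x ≠ 0 (Fermat). So g⁻¹(29) = 29^25 mod 43.
Repeated squaring mod 43: 29^1 ≡ 29, 29^2 ≡ 29² = 841 ≡ 24, 29^4 ≡ 24² = 576 ≡ 17, 29^8 ≡ 17² = 289 ≡ 31, 29^16 ≡ 31² = 961 ≡ 15. Since 25 = 16 + 8 + 1, 29^25 ≡ 15·31·29: 15·31 = 465 ≡ 35, then 35·29 = 1015 ≡ 26. So 29^25 ≡ 26 (mod 43).
Hence g⁻¹(29) = 26.

26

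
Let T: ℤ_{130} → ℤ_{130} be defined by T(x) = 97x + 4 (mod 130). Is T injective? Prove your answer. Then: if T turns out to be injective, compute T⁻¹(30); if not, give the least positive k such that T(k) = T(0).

78

Suppose T(u) = T(v) in ℤ_{130}. Then 97u + 4 ≡ 97v + 4 (mod 130), thus 97(u − v) ≡ 0 (mod 130).
Since gcd(97, 130) = 1, 97 is invertible modulo 130, so u − v ≡ 0 (mod 130), i.e. u = v.
So T is injective.
We now compute 97⁻¹ mod 130 explicitly. Euclid's algorithm: 130 = 1·97 + 33, 97 = 2·33 + 31, 33 = 1·31 + 2, 31 = 15·2 + 1; back-substituting gives 1 = 63·97 − 47·130, so 97⁻¹ ≡ 63 (mod 130).
Since T is injective, we compute T⁻¹(30): solve 97x + 4 ≡ 30 (mod 130), i.e. 97x ≡ 26 (mod 130).
Multiplying by 97⁻¹ = 63 gives x ≡ 63·26 = 1638 = 12·130 + 78 ≡ 78 (mod 130).
Check: T(78) = 97·78 + 4 = 7570 = 58·130 + 30 ≡ 30 (mod 130).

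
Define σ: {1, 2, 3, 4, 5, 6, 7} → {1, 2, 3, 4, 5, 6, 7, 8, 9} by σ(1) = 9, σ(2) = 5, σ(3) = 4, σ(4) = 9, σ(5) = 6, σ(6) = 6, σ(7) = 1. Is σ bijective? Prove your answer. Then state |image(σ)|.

5

σ(1) = 9 = σ(4) with 1 ≠ 4, so σ is not injective, hence not bijective.
The image of σ is {1, 4, 5, 6, 9}, which has 5 elements.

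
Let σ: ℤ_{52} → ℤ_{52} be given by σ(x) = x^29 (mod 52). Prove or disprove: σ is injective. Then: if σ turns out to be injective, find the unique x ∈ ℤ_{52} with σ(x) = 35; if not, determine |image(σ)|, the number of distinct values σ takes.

σ(0) = 0^29 = 0.
σ(26): Repeated squaring mod 52: 26^1 ≡ 26, 26^2 ≡ 26² = 676 ≡ 0, 26^4 ≡ 0² = 0, 26^8 ≡ 0² = 0, 26^16 ≡ 0² = 0. Since 29 = 16 + 8 + 4 + 1, 26^29 ≡ 0·0·0·26: 0·0 = 0, then 0·0 = 0, then 0·26 = 0. So 26^29 ≡ 0 (mod 52).
So σ(0) = σ(26) = 0 while 0 ≠ 26, therefore σ is not injective.
Since σ is not injective, we determine |image(σ)|. Computing x^29 mod 52 for each x (by repeated squaring, reducing mod 52 at every step), the values σ(0), σ(1), …, σ(51) are: 0, 1, 32, 35, 36, 5, 28, 11, 8, 29, 4, 7, 12, 13, 40, 19, 48, 49, 44, 15, 24, 21, 16, 43, 20, 25, 0, 27, 32, 9, 36, 31, 28, 37, 8, 3, 4, 33, 12, 39, 40, 45, 48, 23, 44, 41, 24, 47, 16, 17, 20, 51.
The distinct values are {0, 1, 3, 4, 5, 7, 8, 9, 11, 12, 13, 15, 16, 17, 19, 20, 21, 23, 24, 25, 27, 28, 29, 31, 32, 33, 35, 36, 37, 39, 40, 41, 43, 44, 45, 47, 48, 49, 51}; there are 39 of them.

39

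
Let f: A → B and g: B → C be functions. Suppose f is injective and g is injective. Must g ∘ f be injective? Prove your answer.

Suppose (g ∘ f)(s) = (g ∘ f)(t), i.e. g(f(s)) = g(f(t)).
Since g is injective, f(s) = f(t). Since f is injective, s = t. Hence g ∘ f is injective.

injective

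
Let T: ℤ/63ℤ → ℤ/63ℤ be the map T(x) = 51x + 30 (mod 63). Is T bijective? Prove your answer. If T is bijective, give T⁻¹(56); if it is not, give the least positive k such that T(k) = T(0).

21

We have gcd(51, 63) = 3 > 1. Taking x_1 = 0 and x_2 = 21: T(0) = 30 and T(21) = 51·21 + 30 = 1101 ≡ 30 (mod 63).
So T(0) = T(21) while 0 ≠ 21, therefore T is not injective, hence not bijective.
Since T is not bijective, we find the least positive k with T(k) = T(0): this means 51k ≡ 0 (mod 63), i.e. 63 ∣ 51k. Since gcd(51, 63) = 3, dividing through by 3 this holds exactly when 21 ∣ 17k, and as gcd(17, 21) = 1, exactly when 21 ∣ k.
The smallest positive such k is 21.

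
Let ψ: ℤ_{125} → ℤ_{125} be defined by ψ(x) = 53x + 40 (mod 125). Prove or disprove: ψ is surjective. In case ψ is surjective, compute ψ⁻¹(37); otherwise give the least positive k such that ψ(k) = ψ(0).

99

Since gcd(53, 125) = 1, 53 is invertible modulo 125. Euclid's algorithm: 125 = 2·53 + 19, 53 = 2·19 + 15, 19 = 1·15 + 4, 15 = 3·4 + 3, 4 = 1·3 + 1; back-substituting gives 1 = 92·53 − 39·125, so 53⁻¹ ≡ 92 (mod 125).
For any y ∈ ℤ_{125}, x = 92(y − 40) mod 125 satisfies ψ(x) = 53·92(y − 40) + 40 ≡ y (since 53·92 ≡ 1 mod 125). So every y has a preimage.
Therefore ψ is surjective.
Since ψ is surjective, we compute ψ⁻¹(37): solve 53x + 40 ≡ 37 (mod 125), i.e. 53x ≡ 122 (mod 125).
Multiplying by 53⁻¹ = 92 gives x ≡ 92·122 = 11224 = 89·125 + 99 ≡ 99 (mod 125).
Check: ψ(99) = 53·99 + 40 = 5287 = 42·125 + 37 ≡ 37 (mod 125).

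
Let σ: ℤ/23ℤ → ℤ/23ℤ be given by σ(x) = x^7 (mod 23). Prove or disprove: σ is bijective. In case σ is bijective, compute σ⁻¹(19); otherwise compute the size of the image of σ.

Since 23 is prime, the nonzero elements of ℤ/23ℤ form a cyclic group of order 22.
As gcd(7, 22) = 1, raising to the 7th power is a bijection on this group: if u^7 ≡ v^7 then (uv^{−1})^7 = 1, and the only element of order dividing gcd(7, 22) = 1 is 1, so u = v.
With σ(0) = 0 this makes σ injective on all of ℤ/23ℤ, hence bijective (finite equal-size domain and codomain). In particular σ is bijective.
Since σ is bijective, we find the preimage of 19. The inverse of x ↦ x^7 on (ℤ/23ℤ)^× is x ↦ x^19, because 7·19 = 133 = 6·22 + 1 ≡ 1 (mod 22) and x^{22} = 1 for x ≠ 0 (Fermat). So σ⁻¹(19) = 19^19 mod 23.
Repeated squaring mod 23: 19^1 ≡ 19, 19^2 ≡ 19² = 361 ≡ 16, 19^4 ≡ 16² = 256 ≡ 3, 19^8 ≡ 3² = 9, 19^16 ≡ 9² = 81 ≡ 12. Since 19 = 16 + 2 + 1, 19^19 ≡ 12·16·19: 12·16 = 192 ≡ 8, then 8·19 = 152 ≡ 14. So 19^19 ≡ 14 (mod 23).
Hence σ⁻¹(19) = 14.

14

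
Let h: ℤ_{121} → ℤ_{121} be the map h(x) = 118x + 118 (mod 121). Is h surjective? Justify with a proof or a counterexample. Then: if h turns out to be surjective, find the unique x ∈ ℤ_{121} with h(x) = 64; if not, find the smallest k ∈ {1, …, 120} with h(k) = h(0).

18

Since gcd(118, 121) = 1, 118 is invertible modulo 121. Euclid's algorithm: 121 = 1·118 + 3, 118 = 39·3 + 1; back-substituting gives 1 = 40·118 − 39·121, so 118⁻¹ ≡ 40 (mod 121).
Then y ↦ 40(y − 118) is a two-sided inverse to h, so every y ∈ ℤ_{121} has a preimage.
Therefore h is surjective.
Since h is surjective, we compute h⁻¹(64): solve 118x + 118 ≡ 64 (mod 121), i.e. 118x ≡ 67 (mod 121).
Multiplying by 118⁻¹ = 40 gives x ≡ 40·67 = 2680 = 22·121 + 18 ≡ 18 (mod 121).
Check: h(18) = 118·18 + 118 = 2242 = 18·121 + 64 ≡ 64 (mod 121).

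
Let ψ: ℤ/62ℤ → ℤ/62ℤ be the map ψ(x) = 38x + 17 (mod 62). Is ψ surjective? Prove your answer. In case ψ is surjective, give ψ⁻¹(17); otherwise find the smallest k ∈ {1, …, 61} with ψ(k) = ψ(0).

Since gcd(38, 62) = 2, we have 38x ≡ 0 (mod 2) for all x, so ψ(x) ≡ 1 (mod 2).
But 0 ≢ 1 (mod 2), so 0 ∈ ℤ/62ℤ has no preimage. Hence ψ is not surjective.
Since ψ is not surjective, we find the least positive k with ψ(k) = ψ(0): this means 38k ≡ 0 (mod 62), i.e. 62 ∣ 38k. Since gcd(38, 62) = 2, dividing through by 2 this holds exactly when 31 ∣ 19k, and as gcd(19, 31) = 1, exactly when 31 ∣ k.
The smallest positive such k is 31.

31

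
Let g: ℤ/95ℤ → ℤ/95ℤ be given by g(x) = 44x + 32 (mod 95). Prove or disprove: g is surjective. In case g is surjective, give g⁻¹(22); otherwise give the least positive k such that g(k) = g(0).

Since gcd(44, 95) = 1, 44 is invertible modulo 95. Euclid's algorithm: 95 = 2·44 + 7, 44 = 6·7 + 2, 7 = 3·2 + 1; back-substituting gives 1 = 54·44 − 25·95, so 44⁻¹ ≡ 54 (mod 95).
For any y ∈ ℤ/95ℤ, x = 54(y − 32) mod 95 satisfies g(x) = 44·54(y − 32) + 32 ≡ y (since 44·54 ≡ 1 mod 95). So every y has a preimage.
Hence g is surjective.
Since g is surjective, we compute g⁻¹(22): solve 44x + 32 ≡ 22 (mod 95), i.e. 44x ≡ 85 (mod 95).
Multiplying by 44⁻¹ = 54 gives x ≡ 54·85 = 4590 = 48·95 + 30 ≡ 30 (mod 95).
Check: g(30) = 44·30 + 32 = 1352 = 14·95 + 22 ≡ 22 (mod 95).

30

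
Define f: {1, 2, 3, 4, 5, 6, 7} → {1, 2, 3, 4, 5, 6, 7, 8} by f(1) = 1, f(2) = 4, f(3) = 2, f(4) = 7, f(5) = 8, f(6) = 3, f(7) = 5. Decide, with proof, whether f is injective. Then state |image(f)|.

7

The values f(1), …, f(7) are 1, 4, 2, 7, 8, 3, 5 — all distinct.
So f(s) = f(t) only when s = t, and f is injective.
The image of f is {1, 2, 3, 4, 5, 7, 8}, which has 7 elements.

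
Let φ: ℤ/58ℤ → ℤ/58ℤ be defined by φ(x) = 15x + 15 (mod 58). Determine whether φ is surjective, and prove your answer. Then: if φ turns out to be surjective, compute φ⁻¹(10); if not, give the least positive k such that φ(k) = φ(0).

Since gcd(15, 58) = 1, 15 is invertible modulo 58. Euclid's algorithm: 58 = 3·15 + 13, 15 = 1·13 + 2, 13 = 6·2 + 1; back-substituting gives 1 = 31·15 − 8·58, so 15⁻¹ ≡ 31 (mod 58).
For any y ∈ ℤ/58ℤ, x = 31(y − 15) mod 58 satisfies φ(x) = 15·31(y − 15) + 15 ≡ y (since 15·31 ≡ 1 mod 58). So every y has a preimage.
Thus φ is surjective.
Since φ is surjective, we compute φ⁻¹(10): solve 15x + 15 ≡ 10 (mod 58), i.e. 15x ≡ 53 (mod 58).
Multiplying by 15⁻¹ = 31 gives x ≡ 31·53 = 1643 = 28·58 + 19 ≡ 19 (mod 58).
Check: φ(19) = 15·19 + 15 = 300 = 5·58 + 10 ≡ 10 (mod 58).

19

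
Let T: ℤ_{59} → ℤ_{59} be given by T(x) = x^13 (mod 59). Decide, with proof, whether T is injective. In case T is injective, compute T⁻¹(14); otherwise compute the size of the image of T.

Since 59 is prime, the nonzero elements of ℤ_{59} form a cyclic group of order 58.
As gcd(13, 58) = 1, raising to the 13th power is a bijection on this group: if s^13 ≡ t^13 then (st^{−1})^13 = 1, and the only element of order dividing gcd(13, 58) = 1 is 1, so s = t.
With T(0) = 0 this makes T injective on all of ℤ_{59}, hence bijective (finite equal-size domain and codomain). In particular T is injective.
Since T is injective, we find the preimage of 14. The inverse of x ↦ x^13 on (ℤ_{59})^× is x ↦ x^9, because 13·9 = 117 = 2·58 + 1 ≡ 1 (mod 58) and x^{58} = 1 for x ≠ 0 (Fermat). So T⁻¹(14) = 14^9 mod 59.
Repeated squaring mod 59: 14^1 ≡ 14, 14^2 ≡ 14² = 196 ≡ 19, 14^4 ≡ 19² = 361 ≡ 7, 14^8 ≡ 7² = 49. Since 9 = 8 + 1, 14^9 ≡ 49·14: 49·14 = 686 ≡ 37. So 14^9 ≡ 37 (mod 59).
Hence T⁻¹(14) = 37.

37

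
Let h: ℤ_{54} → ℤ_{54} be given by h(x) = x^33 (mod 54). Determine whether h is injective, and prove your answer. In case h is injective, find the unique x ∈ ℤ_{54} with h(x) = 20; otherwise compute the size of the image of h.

14

h(0) = 0^33 = 0.
h(6): Repeated squaring mod 54: 6^1 ≡ 6, 6^2 ≡ 6² = 36, 6^4 ≡ 36² = 1296 ≡ 0, 6^8 ≡ 0² = 0, 6^16 ≡ 0² = 0, 6^32 ≡ 0² = 0. Since 33 = 32 + 1, 6^33 ≡ 0·6: 0·6 = 0. So 6^33 ≡ 0 (mod 54).
So h(0) = h(6) = 0 while 0 ≠ 6, therefore h is not injective.
Since h is not injective, we determine |image(h)|. Computing x^33 mod 54 for each x (by repeated squaring, reducing mod 54 at every step), the values h(0), h(1), …, h(53) are: 0, 1, 44, 27, 46, 35, 0, 37, 26, 27, 28, 17, 0, 19, 8, 27, 10, 53, 0, 1, 44, 27, 46, 35, 0, 37, 26, 27, 28, 17, 0, 19, 8, 27, 10, 53, 0, 1, 44, 27, 46, 35, 0, 37, 26, 27, 28, 17, 0, 19, 8, 27, 10, 53.
The distinct values are {0, 1, 8, 10, 17, 19, 26, 27, 28, 35, 37, 44, 46, 53}; there are 14 of them.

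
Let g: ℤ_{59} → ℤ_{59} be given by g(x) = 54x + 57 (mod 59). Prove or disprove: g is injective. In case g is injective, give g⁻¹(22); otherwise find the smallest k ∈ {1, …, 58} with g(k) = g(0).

7

Suppose g(a) = g(b) in ℤ_{59}. Then 54a + 57 ≡ 54b + 57 (mod 59), thus 54(a − b) ≡ 0 (mod 59).
Since gcd(54, 59) = 1, 54 is invertible modulo 59, so a − b ≡ 0 (mod 59), i.e. a = b.
Hence g is injective.
We now compute 54⁻¹ mod 59 explicitly. Euclid's algorithm: 59 = 1·54 + 5, 54 = 10·5 + 4, 5 = 1·4 + 1; back-substituting gives 1 = 47·54 − 43·59, so 54⁻¹ ≡ 47 (mod 59).
Since g is injective, we compute g⁻¹(22): solve 54x + 57 ≡ 22 (mod 59), i.e. 54x ≡ 24 (mod 59).
Multiplying by 54⁻¹ = 47 gives x ≡ 47·24 = 1128 = 19·59 + 7 ≡ 7 (mod 59).
Check: g(7) = 54·7 + 57 = 435 = 7·59 + 22 ≡ 22 (mod 59).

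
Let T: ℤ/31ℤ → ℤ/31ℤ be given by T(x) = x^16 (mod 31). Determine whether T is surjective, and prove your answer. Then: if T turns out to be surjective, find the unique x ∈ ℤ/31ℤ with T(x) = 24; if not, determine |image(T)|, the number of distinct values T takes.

16

T(15): Repeated squaring mod 31: 15^1 ≡ 15, 15^2 ≡ 15² = 225 ≡ 8, 15^4 ≡ 8² = 64 ≡ 2, 15^8 ≡ 2² = 4, 15^16 ≡ 4² = 16. So 15^16 ≡ 16 (mod 31).
T(16): Repeated squaring mod 31: 16^1 ≡ 16, 16^2 ≡ 16² = 256 ≡ 8, 16^4 ≡ 8² = 64 ≡ 2, 16^8 ≡ 2² = 4, 16^16 ≡ 4² = 16. So 16^16 ≡ 16 (mod 31).
So T(15) = T(16) = 16 while 15 ≠ 16, so T is not injective.
A non-injective map from the 31-element set ℤ/31ℤ to itself takes at most 30 distinct values, so it cannot be surjective. Thus T is not surjective.
Since T is not surjective, we determine |image(T)|. Computing x^16 mod 31 for each x (by repeated squaring, reducing mod 31 at every step), the values T(0), T(1), …, T(30) are: 0, 1, 2, 28, 4, 5, 25, 7, 8, 9, 10, 20, 19, 18, 14, 16, 16, 14, 18, 19, 20, 10, 9, 8, 7, 25, 5, 4, 28, 2, 1.
The distinct values are {0, 1, 2, 4, 5, 7, 8, 9, 10, 14, 16, 18, 19, 20, 25, 28}; there are 16 of them.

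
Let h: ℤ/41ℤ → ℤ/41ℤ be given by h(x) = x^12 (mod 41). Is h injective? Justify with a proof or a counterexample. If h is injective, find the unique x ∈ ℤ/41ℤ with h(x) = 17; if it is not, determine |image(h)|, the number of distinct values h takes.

11

h(4): Repeated squaring mod 41: 4^1 ≡ 4, 4^2 ≡ 4² = 16, 4^4 ≡ 16² = 256 ≡ 10, 4^8 ≡ 10² = 100 ≡ 18. Since 12 = 8 + 4, 4^12 ≡ 18·10: 18·10 = 180 ≡ 16. So 4^12 ≡ 16 (mod 41).
h(5): Repeated squaring mod 41: 5^1 ≡ 5, 5^2 ≡ 5² = 25, 5^4 ≡ 25² = 625 ≡ 10, 5^8 ≡ 10² = 100 ≡ 18. Since 12 = 8 + 4, 5^12 ≡ 18·10: 18·10 = 180 ≡ 16. So 5^12 ≡ 16 (mod 41).
So h(4) = h(5) = 16 while 4 ≠ 5, thus h is not injective.
Since h is not injective, we determine |image(h)|. Computing x^12 mod 41 for each x (by repeated squaring, reducing mod 41 at every step), the values h(0), h(1), …, h(40) are: 0, 1, 37, 40, 16, 16, 4, 31, 18, 1, 18, 23, 25, 4, 40, 25, 10, 23, 37, 31, 10, 10, 31, 37, 23, 10, 25, 40, 4, 25, 23, 18, 1, 18, 31, 4, 16, 16, 40, 37, 1.
The distinct values are {0, 1, 4, 10, 16, 18, 23, 25, 31, 37, 40}; there are 11 of them.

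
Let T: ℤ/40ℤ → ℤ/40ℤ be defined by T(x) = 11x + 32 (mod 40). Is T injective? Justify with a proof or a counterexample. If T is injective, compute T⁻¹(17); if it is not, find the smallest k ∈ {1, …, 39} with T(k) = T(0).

35

If T(s) = T(t), then 11s ≡ 11t (mod 40). Because gcd(11, 40) = 1, we may cancel 11 to get s ≡ t (mod 40).
Thus T is injective.
We now compute 11⁻¹ mod 40 explicitly. Euclid's algorithm: 40 = 3·11 + 7, 11 = 1·7 + 4, 7 = 1·4 + 3, 4 = 1·3 + 1; back-substituting gives 1 = 11·11 − 3·40, so 11⁻¹ ≡ 11 (mod 40).
Since T is injective, we find T⁻¹(17): we need 11x ≡ 17 − 32 ≡ 25 (mod 40). Using 11⁻¹ = 11: x ≡ 11·25 = 275 = 6·40 + 35, so x = 35.
Check: T(35) = 11·35 + 32 = 417 = 10·40 + 17 ≡ 17 (mod 40).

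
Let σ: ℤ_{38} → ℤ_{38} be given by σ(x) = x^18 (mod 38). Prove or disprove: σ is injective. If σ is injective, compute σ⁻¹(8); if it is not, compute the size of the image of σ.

σ(1) = 1^18 = 1.
σ(3): Repeated squaring mod 38: 3^1 ≡ 3, 3^2 ≡ 3² = 9, 3^4 ≡ 9² = 81 ≡ 5, 3^8 ≡ 5² = 25, 3^16 ≡ 25² = 625 ≡ 17. Since 18 = 16 + 2, 3^18 ≡ 17·9: 17·9 = 153 ≡ 1. So 3^18 ≡ 1 (mod 38).
So σ(1) = σ(3) = 1 while 1 ≠ 3, so σ is not injective.
Since σ is not injective, we determine |image(σ)|. Computing x^18 mod 38 for each x (by repeated squaring, reducing mod 38 at every step), the values σ(0), σ(1), …, σ(37) are: 0, 1, 20, 1, 20, 1, 20, 1, 20, 1, 20, 1, 20, 1, 20, 1, 20, 1, 20, 19, 20, 1, 20, 1, 20, 1, 20, 1, 20, 1, 20, 1, 20, 1, 20, 1, 20, 1.
The distinct values are {0, 1, 19, 20}; there are 4 of them.

4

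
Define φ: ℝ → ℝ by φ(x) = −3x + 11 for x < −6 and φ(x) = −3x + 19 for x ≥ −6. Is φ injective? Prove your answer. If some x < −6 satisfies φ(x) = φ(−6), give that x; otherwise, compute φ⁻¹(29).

Both pieces are strictly decreasing (slopes −3 and −3), so each is injective on its own interval.
The left piece maps (−∞, −6) onto (29, ∞); the right piece maps [−6, ∞) onto (−∞, 37].
These images overlap. In particular φ(−6) = 37 (right piece), and solving −3x + 11 = 37 on the left piece gives x = −26/3 < −6.
So φ(−26/3) = φ(−6) with −26/3 ≠ −6, and φ is not injective. This x = −26/3 is the requested value below −6.

-26/3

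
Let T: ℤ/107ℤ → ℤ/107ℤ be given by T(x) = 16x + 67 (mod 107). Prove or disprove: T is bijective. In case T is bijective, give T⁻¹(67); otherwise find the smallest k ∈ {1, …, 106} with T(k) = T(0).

By definition, T is injective when T(x_1) = T(x_2) forces x_1 = x_2.
If T(x_1) = T(x_2), then 16x_1 ≡ 16x_2 (mod 107). Because gcd(16, 107) = 1, we may cancel 16 to get x_1 ≡ x_2 (mod 107).
We now compute 16⁻¹ mod 107 explicitly. Euclid's algorithm: 107 = 6·16 + 11, 16 = 1·11 + 5, 11 = 2·5 + 1; back-substituting gives 1 = 87·16 − 13·107, so 16⁻¹ ≡ 87 (mod 107).
Then y ↦ 87(y − 67) is a two-sided inverse to T, so every y ∈ ℤ/107ℤ has a preimage.
So T is bijective.
Since T is bijective, we compute T⁻¹(67): solve 16x + 67 ≡ 67 (mod 107), i.e. 16x ≡ 0 (mod 107).
Multiplying by 16⁻¹ = 87 gives x ≡ 87·0 = 0 ≡ 0 (mod 107).
Check: T(0) = 16·0 + 67 = 67 ≡ 67 (mod 107).

0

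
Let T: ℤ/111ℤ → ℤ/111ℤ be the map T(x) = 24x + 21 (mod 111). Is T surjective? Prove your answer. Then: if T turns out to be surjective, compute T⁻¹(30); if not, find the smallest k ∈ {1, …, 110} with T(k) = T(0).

Since gcd(24, 111) = 3, we have 24x ≡ 0 (mod 3) for all x, so T(x) ≡ 0 (mod 3).
But 1 ≢ 0 (mod 3), so 1 ∈ ℤ/111ℤ has no preimage. Thus T is not surjective.
Since T is not surjective, we find the least positive k with T(k) = T(0): this means 24k ≡ 0 (mod 111), i.e. 111 ∣ 24k. Since gcd(24, 111) = 3, dividing through by 3 this holds exactly when 37 ∣ 8k, and as gcd(8, 37) = 1, exactly when 37 ∣ k.
The smallest positive such k is 37.

37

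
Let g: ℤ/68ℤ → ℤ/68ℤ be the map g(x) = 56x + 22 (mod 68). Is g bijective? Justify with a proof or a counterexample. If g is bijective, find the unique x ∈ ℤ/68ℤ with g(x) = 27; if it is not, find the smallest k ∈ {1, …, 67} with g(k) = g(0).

We have gcd(56, 68) = 4 > 1. Taking u = 0 and v = 17: g(0) = 22 and g(17) = 56·17 + 22 = 974 ≡ 22 (mod 68).
So g(0) = g(17) while 0 ≠ 17, so g is not injective, hence not bijective.
Since g is not bijective, we find the least positive k with g(k) = g(0): this means 56k ≡ 0 (mod 68), i.e. 68 ∣ 56k. Since gcd(56, 68) = 4, dividing through by 4 this holds exactly when 17 ∣ 14k, and as gcd(14, 17) = 1, exactly when 17 ∣ k.
The smallest positive such k is 17.

17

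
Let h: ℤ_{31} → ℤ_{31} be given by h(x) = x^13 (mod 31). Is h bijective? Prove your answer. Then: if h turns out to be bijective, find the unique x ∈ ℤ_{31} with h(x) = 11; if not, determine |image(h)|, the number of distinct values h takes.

13

Since 31 is prime, the nonzero elements of ℤ_{31} form a cyclic group of order 30.
As gcd(13, 30) = 1, raising to the 13th power is a bijection on this group: if a^13 ≡ b^13 then (ab^{−1})^13 = 1, and the only element of order dividing gcd(13, 30) = 1 is 1, so a = b.
With h(0) = 0 this makes h injective on all of ℤ_{31}, hence bijective (finite equal-size domain and codomain). In particular h is bijective.
Since h is bijective, we find the preimage of 11. The inverse of x ↦ x^13 on (ℤ_{31})^× is x ↦ x^7, because 13·7 = 91 = 3·30 + 1 ≡ 1 (mod 30) and x^{30} = 1 for x ≠ 0 (Fermat). So h⁻¹(11) = 11^7 mod 31.
Repeated squaring mod 31: 11^1 ≡ 11, 11^2 ≡ 11² = 121 ≡ 28, 11^4 ≡ 28² = 784 ≡ 9. Since 7 = 4 + 2 + 1, 11^7 ≡ 9·28·11: 9·28 = 252 ≡ 4, then 4·11 = 44 ≡ 13. So 11^7 ≡ 13 (mod 31).
Hence h⁻¹(11) = 13.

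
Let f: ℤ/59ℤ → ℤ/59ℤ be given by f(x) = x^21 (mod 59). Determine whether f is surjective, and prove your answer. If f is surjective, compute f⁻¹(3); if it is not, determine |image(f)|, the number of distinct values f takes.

Since 59 is prime, the nonzero elements of ℤ/59ℤ form a cyclic group of order 58.
As gcd(21, 58) = 1, raising to the 21st power is a bijection on this group: if x_1^21 ≡ x_2^21 then (x_1x_2^{−1})^21 = 1, and the only element of order dividing gcd(21, 58) = 1 is 1, so x_1 = x_2.
With f(0) = 0 this makes f injective on all of ℤ/59ℤ, hence bijective (finite equal-size domain and codomain). In particular f is surjective.
Since f is surjective, we find the preimage of 3. The inverse of x ↦ x^21 on (ℤ/59ℤ)^× is x ↦ x^47, because 21·47 = 987 = 17·58 + 1 ≡ 1 (mod 58) and x^{58} = 1 for x ≠ 0 (Fermat). So f⁻¹(3) = 3^47 mod 59.
Repeated squaring mod 59: 3^1 ≡ 3, 3^2 ≡ 3² = 9, 3^4 ≡ 9² = 81 ≡ 22, 3^8 ≡ 22² = 484 ≡ 12, 3^16 ≡ 12² = 144 ≡ 26, 3^32 ≡ 26² = 676 ≡ 27. Since 47 = 32 + 8 + 4 + 2 + 1, 3^47 ≡ 27·12·22·9·3: 27·12 = 324 ≡ 29, then 29·22 = 638 ≡ 48, then 48·9 = 432 ≡ 19, then 19·3 = 57. So 3^47 ≡ 57 (mod 59).
Hence f⁻¹(3) = 57.

57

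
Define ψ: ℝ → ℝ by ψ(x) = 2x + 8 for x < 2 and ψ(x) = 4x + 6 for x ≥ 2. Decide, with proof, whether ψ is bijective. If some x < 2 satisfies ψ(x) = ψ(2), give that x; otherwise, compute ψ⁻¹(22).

4

Both pieces are strictly increasing (slopes 2 and 4), so each is injective on its own interval.
The left piece maps (−∞, 2) onto (−∞, 12); the right piece maps [2, ∞) onto [14, ∞).
The images leave a gap (12 has no preimage), so ψ is not surjective, hence not bijective.
Because the two images are disjoint, no x < 2 has ψ(x) = ψ(2), so we compute ψ⁻¹(22): 22 lies in [14, ∞), so solve 4x + 6 = 22: x = (22 − 6)/4 = 4.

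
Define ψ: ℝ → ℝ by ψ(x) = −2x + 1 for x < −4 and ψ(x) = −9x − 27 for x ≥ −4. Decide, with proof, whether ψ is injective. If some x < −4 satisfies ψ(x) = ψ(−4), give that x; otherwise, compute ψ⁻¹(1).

Both pieces are strictly decreasing (slopes −2 and −9), so each is injective on its own interval.
The left piece maps (−∞, −4) onto (9, ∞); the right piece maps [−4, ∞) onto (−∞, 9].
These images are disjoint, so no value is attained by both pieces. Hence ψ is injective.
Because the two images are disjoint, no x < −4 has ψ(x) = ψ(−4), so we compute ψ⁻¹(1): 1 lies in (−∞, 9], so solve −9x − 27 = 1: x = (1 + 27)/(−9) = −28/9.

-28/9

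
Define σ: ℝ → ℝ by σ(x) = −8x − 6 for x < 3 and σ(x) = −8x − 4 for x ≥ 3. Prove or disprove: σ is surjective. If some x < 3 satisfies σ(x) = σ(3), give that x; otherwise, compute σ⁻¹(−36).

Both pieces are strictly decreasing (slopes −8 and −8), so each is injective on its own interval.
The left piece maps (−∞, 3) onto (−30, ∞); the right piece maps [3, ∞) onto (−∞, −28].
The union (−30, ∞) ∪ (−∞, −28] covers ℝ, so σ is surjective.
For the follow-up: the images overlap, so an x < 3 with σ(x) = σ(3) exists. σ(3) = −28; solving −8x − 6 = −28 for x < 3 gives x = (−28 + 6)/(−8) = 11/4.

11/4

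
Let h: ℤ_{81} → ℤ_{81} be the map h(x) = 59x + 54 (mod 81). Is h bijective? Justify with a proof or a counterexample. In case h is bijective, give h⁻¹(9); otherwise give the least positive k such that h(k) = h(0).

Suppose h(a) = h(b) in ℤ_{81}. Then 59a + 54 ≡ 59b + 54 (mod 81), hence 59(a − b) ≡ 0 (mod 81).
Since gcd(59, 81) = 1, 59 is invertible modulo 81, hence a − b ≡ 0 (mod 81), i.e. a = b.
We now compute 59⁻¹ mod 81 explicitly. Euclid's algorithm: 81 = 1·59 + 22, 59 = 2·22 + 15, 22 = 1·15 + 7, 15 = 2·7 + 1; back-substituting gives 1 = 11·59 − 8·81, so 59⁻¹ ≡ 11 (mod 81).
Then y ↦ 11(y − 54) is a two-sided inverse to h, so every y ∈ ℤ_{81} has a preimage.
Thus h is bijective.
Since h is bijective, we compute h⁻¹(9): solve 59x + 54 ≡ 9 (mod 81), i.e. 59x ≡ 36 (mod 81).
Multiplying by 59⁻¹ = 11 gives x ≡ 11·36 = 396 = 4·81 + 72 ≡ 72 (mod 81).
Check: h(72) = 59·72 + 54 = 4302 = 53·81 + 9 ≡ 9 (mod 81).

72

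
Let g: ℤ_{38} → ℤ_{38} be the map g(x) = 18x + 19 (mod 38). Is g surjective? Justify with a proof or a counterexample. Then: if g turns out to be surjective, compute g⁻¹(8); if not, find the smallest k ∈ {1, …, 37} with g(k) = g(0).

19

Since gcd(18, 38) = 2, we have 18x ≡ 0 (mod 2) for all x, so g(x) ≡ 1 (mod 2).
But 0 ≢ 1 (mod 2), so 0 ∈ ℤ_{38} has no preimage. Thus g is not surjective.
Since g is not surjective, we find the least positive k with g(k) = g(0): this means 18k ≡ 0 (mod 38), i.e. 38 ∣ 18k. Since gcd(18, 38) = 2, dividing through by 2 this holds exactly when 19 ∣ 9k, and as gcd(9, 19) = 1, exactly when 19 ∣ k.
The smallest positive such k is 19.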